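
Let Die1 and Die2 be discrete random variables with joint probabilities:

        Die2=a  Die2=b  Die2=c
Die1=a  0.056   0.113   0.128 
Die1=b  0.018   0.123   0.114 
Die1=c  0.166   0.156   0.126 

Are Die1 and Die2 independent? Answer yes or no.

no

P(Die1=c) = 0.448 and P(Die2=a) = 0.240, so their product is 0.10752, but P(Die1=c, Die2=a) = 0.166. Since these differ, Die1 and Die2 are not independent.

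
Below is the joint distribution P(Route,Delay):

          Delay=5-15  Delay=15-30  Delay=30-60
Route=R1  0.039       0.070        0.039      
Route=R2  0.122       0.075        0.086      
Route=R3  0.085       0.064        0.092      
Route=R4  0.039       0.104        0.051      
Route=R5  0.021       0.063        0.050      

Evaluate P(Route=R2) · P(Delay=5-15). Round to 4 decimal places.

0.0866

P(Route=R2) = 0.122 + 0.075 + 0.086 = 0.283.
P(Delay=5-15) = 0.039 + 0.122 + 0.085 + 0.039 + 0.021 = 0.306.
Product: 0.283 × 0.306 = 0.0866.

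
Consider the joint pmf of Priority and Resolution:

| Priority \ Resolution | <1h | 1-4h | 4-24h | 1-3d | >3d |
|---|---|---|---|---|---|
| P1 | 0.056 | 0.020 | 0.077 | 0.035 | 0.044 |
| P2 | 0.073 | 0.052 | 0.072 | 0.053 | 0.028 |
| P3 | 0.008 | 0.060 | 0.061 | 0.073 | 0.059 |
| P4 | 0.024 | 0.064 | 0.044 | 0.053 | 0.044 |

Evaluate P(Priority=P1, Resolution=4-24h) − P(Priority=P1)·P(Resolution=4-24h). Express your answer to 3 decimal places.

P(Priority=P1) = 0.056 + 0.020 + 0.077 + 0.035 + 0.044 = 0.232.
P(Resolution=4-24h) = 0.077 + 0.072 + 0.061 + 0.044 = 0.254.
P(Priority=P1, Resolution=4-24h) − P(Priority=P1)P(Resolution=4-24h) = 0.077 − 0.232×0.254 = 0.018.

0.018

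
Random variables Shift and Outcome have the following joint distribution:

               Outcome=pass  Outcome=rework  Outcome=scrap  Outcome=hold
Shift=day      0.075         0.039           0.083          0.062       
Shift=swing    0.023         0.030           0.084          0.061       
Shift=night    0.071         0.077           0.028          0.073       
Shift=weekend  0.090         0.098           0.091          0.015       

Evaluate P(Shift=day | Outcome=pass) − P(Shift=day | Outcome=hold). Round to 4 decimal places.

P(Outcome=pass) = 0.075 + 0.023 + 0.071 + 0.090 = 0.259; P(Shift=day | Outcome=pass) = 0.075/0.259 = 0.28958.
P(Outcome=hold) = 0.062 + 0.061 + 0.073 + 0.015 = 0.211; P(Shift=day | Outcome=hold) = 0.062/0.211 = 0.29384.
Difference = -0.0043.

-0.0043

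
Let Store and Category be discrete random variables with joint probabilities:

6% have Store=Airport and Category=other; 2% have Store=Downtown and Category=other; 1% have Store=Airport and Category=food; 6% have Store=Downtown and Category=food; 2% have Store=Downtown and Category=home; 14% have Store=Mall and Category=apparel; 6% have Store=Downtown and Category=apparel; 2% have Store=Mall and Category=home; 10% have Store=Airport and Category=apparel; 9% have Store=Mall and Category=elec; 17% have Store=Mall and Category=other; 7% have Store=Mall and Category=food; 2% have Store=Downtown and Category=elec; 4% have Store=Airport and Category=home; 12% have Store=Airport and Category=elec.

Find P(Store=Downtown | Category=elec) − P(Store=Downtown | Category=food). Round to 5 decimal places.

P(Category=elec) = 0.02 + 0.09 + 0.12 = 0.23; P(Store=Downtown | Category=elec) = 0.02/0.23 = 0.086957.
P(Category=food) = 0.06 + 0.07 + 0.01 = 0.14; P(Store=Downtown | Category=food) = 0.06/0.14 = 0.428571.
Difference = -0.34161.

-0.34161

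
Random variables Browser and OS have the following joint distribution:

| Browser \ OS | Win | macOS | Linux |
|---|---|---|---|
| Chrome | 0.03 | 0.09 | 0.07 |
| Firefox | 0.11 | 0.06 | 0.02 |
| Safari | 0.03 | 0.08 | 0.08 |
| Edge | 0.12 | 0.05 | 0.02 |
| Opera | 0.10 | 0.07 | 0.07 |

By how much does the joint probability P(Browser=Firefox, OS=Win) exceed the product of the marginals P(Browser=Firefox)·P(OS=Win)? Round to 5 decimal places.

0.03590

P(Browser=Firefox) = 0.11 + 0.06 + 0.02 = 0.19.
P(OS=Win) = 0.03 + 0.11 + 0.03 + 0.12 + 0.10 = 0.39.
P(Browser=Firefox, OS=Win) − P(Browser=Firefox)P(OS=Win) = 0.11 − 0.19×0.39 = 0.03590.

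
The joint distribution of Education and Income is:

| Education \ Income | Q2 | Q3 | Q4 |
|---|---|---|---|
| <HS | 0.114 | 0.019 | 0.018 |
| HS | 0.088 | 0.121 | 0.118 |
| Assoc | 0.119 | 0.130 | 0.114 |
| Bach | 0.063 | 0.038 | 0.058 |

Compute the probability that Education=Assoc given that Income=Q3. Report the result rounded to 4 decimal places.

0.4221

P(Income=Q3) = 0.019 + 0.121 + 0.130 + 0.038 = 0.308.
P(Education=Assoc | Income=Q3) = 0.130/0.308 = 0.4221.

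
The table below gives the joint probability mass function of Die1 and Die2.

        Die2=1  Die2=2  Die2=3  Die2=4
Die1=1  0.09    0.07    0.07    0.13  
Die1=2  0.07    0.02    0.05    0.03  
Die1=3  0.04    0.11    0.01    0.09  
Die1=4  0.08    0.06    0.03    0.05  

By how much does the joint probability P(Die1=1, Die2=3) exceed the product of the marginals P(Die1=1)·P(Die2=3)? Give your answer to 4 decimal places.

0.0124

P(Die1=1) = 0.09 + 0.07 + 0.07 + 0.13 = 0.36.
P(Die2=3) = 0.07 + 0.05 + 0.01 + 0.03 = 0.16.
P(Die1=1, Die2=3) − P(Die1=1)P(Die2=3) = 0.07 − 0.36×0.16 = 0.0124.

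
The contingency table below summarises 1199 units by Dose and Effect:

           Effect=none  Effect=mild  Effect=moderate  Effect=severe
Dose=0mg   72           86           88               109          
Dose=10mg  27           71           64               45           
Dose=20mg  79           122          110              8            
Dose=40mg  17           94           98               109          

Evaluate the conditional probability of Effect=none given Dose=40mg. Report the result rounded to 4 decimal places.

0.0535

Total with Dose=40mg: 17 + 94 + 98 + 109 = 318.
P(Effect=none | Dose=40mg) = 17/318 = 0.0535.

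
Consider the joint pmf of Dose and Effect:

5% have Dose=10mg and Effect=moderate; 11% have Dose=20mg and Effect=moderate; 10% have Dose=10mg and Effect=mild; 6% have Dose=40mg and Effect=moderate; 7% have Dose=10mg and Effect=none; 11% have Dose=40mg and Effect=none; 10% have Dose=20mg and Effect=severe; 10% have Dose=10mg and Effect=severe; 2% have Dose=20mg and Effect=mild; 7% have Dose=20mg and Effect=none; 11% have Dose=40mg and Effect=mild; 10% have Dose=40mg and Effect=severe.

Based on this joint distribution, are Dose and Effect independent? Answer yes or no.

P(Dose=20mg) = 0.30 and P(Effect=mild) = 0.23, so their product is 0.0690, but P(Dose=20mg, Effect=mild) = 0.02. Since these differ, Dose and Effect are not independent.

no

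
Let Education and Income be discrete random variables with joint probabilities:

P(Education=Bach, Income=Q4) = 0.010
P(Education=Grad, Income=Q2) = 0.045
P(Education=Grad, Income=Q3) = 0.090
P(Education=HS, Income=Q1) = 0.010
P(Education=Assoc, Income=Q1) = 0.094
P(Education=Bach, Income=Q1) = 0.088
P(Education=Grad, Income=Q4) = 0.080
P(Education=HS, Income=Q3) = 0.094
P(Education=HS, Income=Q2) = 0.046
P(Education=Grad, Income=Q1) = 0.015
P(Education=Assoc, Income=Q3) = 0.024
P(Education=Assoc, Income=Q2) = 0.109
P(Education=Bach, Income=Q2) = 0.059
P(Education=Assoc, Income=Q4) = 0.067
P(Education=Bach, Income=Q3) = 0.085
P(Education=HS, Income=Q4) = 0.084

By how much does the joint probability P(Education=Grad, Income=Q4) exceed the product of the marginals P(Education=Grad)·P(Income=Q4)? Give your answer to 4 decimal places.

P(Education=Grad) = 0.015 + 0.045 + 0.090 + 0.080 = 0.230.
P(Income=Q4) = 0.084 + 0.067 + 0.010 + 0.080 = 0.241.
P(Education=Grad, Income=Q4) − P(Education=Grad)P(Income=Q4) = 0.080 − 0.230×0.241 = 0.0246.

0.0246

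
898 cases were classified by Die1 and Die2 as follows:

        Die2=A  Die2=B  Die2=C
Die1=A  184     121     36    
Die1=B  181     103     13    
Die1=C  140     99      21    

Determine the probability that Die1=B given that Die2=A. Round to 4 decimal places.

0.3584

Total with Die2=A: 184 + 181 + 140 = 505.
P(Die1=B | Die2=A) = 181/505 = 0.3584.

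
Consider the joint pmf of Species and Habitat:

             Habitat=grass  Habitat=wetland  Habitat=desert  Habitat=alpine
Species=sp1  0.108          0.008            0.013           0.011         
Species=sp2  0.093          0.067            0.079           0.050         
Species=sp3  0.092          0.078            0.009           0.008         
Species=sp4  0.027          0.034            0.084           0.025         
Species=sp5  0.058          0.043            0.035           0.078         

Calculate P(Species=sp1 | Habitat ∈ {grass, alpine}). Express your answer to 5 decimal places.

P(Habitat=grass) = 0.108 + 0.093 + 0.092 + 0.027 + 0.058 = 0.378.
P(Habitat=alpine) = 0.011 + 0.050 + 0.008 + 0.025 + 0.078 = 0.172.
P(Habitat ∈ {grass, alpine}) = 0.378 + 0.172 = 0.550; P(Species=sp1, Habitat ∈ {grass, alpine}) = 0.108 + 0.011 = 0.119.
P(Species=sp1 | Habitat ∈ {grass, alpine}) = 0.119/0.550 = 0.21636.

0.21636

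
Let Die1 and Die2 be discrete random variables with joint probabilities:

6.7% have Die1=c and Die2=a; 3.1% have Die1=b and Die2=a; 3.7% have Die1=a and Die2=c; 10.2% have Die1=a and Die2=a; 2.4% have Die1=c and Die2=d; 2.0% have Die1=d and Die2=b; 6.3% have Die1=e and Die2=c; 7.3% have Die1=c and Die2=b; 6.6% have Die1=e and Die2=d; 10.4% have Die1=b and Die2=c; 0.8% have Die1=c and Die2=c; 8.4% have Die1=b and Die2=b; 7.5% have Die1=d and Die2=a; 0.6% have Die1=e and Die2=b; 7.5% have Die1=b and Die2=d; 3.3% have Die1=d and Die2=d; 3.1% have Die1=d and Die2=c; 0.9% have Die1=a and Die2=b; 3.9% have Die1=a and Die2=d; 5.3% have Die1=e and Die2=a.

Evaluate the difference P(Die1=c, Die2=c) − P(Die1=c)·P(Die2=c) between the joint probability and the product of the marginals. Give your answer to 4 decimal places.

-0.0338

P(Die1=c) = 0.067 + 0.073 + 0.008 + 0.024 = 0.172.
P(Die2=c) = 0.037 + 0.104 + 0.008 + 0.031 + 0.063 = 0.243.
P(Die1=c, Die2=c) − P(Die1=c)P(Die2=c) = 0.008 − 0.172×0.243 = -0.0338.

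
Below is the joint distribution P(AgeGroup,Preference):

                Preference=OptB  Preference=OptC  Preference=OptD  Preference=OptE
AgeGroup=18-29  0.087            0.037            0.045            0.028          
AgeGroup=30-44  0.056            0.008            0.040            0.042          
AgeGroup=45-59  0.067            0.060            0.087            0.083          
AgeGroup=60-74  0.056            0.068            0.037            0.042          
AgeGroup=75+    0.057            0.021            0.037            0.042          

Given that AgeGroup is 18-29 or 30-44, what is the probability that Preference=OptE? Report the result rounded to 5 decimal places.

P(AgeGroup=18-29) = 0.087 + 0.037 + 0.045 + 0.028 = 0.197.
P(AgeGroup=30-44) = 0.056 + 0.008 + 0.040 + 0.042 = 0.146.
P(AgeGroup ∈ {18-29, 30-44}) = 0.197 + 0.146 = 0.343; P(Preference=OptE, AgeGroup ∈ {18-29, 30-44}) = 0.028 + 0.042 = 0.070.
P(Preference=OptE | AgeGroup ∈ {18-29, 30-44}) = 0.070/0.343 = 0.20408.

0.20408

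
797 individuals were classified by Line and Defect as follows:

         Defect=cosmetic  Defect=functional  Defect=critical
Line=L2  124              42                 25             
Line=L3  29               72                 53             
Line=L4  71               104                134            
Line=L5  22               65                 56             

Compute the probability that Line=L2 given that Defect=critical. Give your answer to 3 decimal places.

Total with Defect=critical: 25 + 53 + 134 + 56 = 268.
P(Line=L2 | Defect=critical) = 25/268 = 0.093.

0.093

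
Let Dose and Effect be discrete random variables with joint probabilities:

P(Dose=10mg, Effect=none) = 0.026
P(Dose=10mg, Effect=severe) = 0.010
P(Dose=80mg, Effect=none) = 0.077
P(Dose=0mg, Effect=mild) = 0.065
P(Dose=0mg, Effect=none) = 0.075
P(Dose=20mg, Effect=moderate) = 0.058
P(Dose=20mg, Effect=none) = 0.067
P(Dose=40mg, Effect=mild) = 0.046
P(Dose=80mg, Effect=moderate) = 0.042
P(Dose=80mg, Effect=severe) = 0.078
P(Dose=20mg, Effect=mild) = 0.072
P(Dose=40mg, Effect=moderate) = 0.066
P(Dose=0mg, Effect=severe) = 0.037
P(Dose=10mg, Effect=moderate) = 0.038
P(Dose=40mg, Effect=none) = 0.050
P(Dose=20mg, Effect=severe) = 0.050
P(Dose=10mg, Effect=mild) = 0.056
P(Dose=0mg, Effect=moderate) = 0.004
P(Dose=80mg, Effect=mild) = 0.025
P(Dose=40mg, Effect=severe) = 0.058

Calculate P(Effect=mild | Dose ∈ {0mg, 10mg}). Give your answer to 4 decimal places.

P(Dose=0mg) = 0.075 + 0.065 + 0.004 + 0.037 = 0.181.
P(Dose=10mg) = 0.026 + 0.056 + 0.038 + 0.010 = 0.130.
P(Dose ∈ {0mg, 10mg}) = 0.181 + 0.130 = 0.311; P(Effect=mild, Dose ∈ {0mg, 10mg}) = 0.065 + 0.056 = 0.121.
P(Effect=mild | Dose ∈ {0mg, 10mg}) = 0.121/0.311 = 0.3891.

0.3891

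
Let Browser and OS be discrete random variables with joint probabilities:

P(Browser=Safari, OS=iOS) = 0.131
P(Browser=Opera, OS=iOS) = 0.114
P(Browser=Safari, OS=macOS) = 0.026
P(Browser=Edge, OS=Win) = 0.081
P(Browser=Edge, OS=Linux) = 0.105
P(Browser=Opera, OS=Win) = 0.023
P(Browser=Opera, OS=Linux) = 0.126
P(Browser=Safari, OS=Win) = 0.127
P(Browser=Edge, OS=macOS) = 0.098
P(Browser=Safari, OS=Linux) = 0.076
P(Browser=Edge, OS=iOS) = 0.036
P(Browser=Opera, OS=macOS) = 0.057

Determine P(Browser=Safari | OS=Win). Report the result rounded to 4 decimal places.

0.5498

P(OS=Win) = 0.127 + 0.081 + 0.023 = 0.231.
P(Browser=Safari | OS=Win) = 0.127/0.231 = 0.5498.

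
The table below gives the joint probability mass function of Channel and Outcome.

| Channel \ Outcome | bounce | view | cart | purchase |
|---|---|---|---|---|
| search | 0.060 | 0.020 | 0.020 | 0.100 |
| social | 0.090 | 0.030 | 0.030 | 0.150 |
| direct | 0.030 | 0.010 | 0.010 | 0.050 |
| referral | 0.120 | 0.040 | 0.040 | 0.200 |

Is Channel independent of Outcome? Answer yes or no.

yes

Every cell satisfies P(Channel,Outcome) = P(Channel)·P(Outcome). For instance P(Channel=direct) = 0.100, P(Outcome=cart) = 0.100, and 0.100×0.100 = 0.010 matches the joint entry. So Channel and Outcome are independent.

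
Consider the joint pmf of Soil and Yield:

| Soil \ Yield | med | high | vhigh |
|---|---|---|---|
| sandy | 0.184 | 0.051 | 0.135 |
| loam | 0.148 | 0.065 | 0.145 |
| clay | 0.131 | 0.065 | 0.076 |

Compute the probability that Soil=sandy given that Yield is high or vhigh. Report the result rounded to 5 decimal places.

P(Yield=high) = 0.051 + 0.065 + 0.065 = 0.181.
P(Yield=vhigh) = 0.135 + 0.145 + 0.076 = 0.356.
P(Yield ∈ {high, vhigh}) = 0.181 + 0.356 = 0.537; P(Soil=sandy, Yield ∈ {high, vhigh}) = 0.051 + 0.135 = 0.186.
P(Soil=sandy | Yield ∈ {high, vhigh}) = 0.186/0.537 = 0.34637.

0.34637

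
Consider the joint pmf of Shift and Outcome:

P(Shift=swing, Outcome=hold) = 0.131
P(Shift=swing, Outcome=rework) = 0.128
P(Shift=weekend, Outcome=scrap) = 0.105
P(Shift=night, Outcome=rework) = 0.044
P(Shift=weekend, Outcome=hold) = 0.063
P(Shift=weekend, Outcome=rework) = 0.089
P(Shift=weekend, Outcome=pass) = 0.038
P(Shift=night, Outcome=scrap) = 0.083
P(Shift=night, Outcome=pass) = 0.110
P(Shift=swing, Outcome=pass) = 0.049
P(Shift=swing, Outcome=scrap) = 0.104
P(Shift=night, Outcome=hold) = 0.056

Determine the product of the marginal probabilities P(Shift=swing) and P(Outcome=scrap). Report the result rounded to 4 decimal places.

0.1203

P(Shift=swing) = 0.049 + 0.128 + 0.104 + 0.131 = 0.412.
P(Outcome=scrap) = 0.104 + 0.083 + 0.105 = 0.292.
Product: 0.412 × 0.292 = 0.1203.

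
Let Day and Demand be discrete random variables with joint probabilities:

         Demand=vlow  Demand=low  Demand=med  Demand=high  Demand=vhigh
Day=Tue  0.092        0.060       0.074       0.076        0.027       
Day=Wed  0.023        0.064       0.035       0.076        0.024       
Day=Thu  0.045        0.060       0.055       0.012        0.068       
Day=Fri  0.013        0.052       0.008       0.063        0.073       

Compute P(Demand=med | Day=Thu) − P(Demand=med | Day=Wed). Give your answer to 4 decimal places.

0.0715

P(Day=Thu) = 0.045 + 0.060 + 0.055 + 0.012 + 0.068 = 0.240; P(Demand=med | Day=Thu) = 0.055/0.240 = 0.22917.
P(Day=Wed) = 0.023 + 0.064 + 0.035 + 0.076 + 0.024 = 0.222; P(Demand=med | Day=Wed) = 0.035/0.222 = 0.15766.
Difference = 0.0715.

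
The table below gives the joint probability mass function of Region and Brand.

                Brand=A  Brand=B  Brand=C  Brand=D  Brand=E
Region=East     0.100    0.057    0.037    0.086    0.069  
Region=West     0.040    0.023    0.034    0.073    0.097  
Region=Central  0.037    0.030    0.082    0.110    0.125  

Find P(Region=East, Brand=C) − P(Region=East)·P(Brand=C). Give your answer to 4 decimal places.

P(Region=East) = 0.100 + 0.057 + 0.037 + 0.086 + 0.069 = 0.349.
P(Brand=C) = 0.037 + 0.034 + 0.082 = 0.153.
P(Region=East, Brand=C) − P(Region=East)P(Brand=C) = 0.037 − 0.349×0.153 = -0.0164.

-0.0164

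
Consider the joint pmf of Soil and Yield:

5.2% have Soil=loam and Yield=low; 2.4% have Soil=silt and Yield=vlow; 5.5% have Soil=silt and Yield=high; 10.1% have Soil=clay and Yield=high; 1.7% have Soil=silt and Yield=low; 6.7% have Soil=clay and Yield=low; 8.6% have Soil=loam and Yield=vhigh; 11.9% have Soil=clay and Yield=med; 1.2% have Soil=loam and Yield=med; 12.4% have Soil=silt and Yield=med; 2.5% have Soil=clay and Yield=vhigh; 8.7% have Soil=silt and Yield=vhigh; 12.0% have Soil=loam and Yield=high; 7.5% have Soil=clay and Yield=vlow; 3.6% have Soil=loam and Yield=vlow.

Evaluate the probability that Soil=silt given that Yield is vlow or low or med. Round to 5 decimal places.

0.31369

P(Yield=vlow) = 0.036 + 0.075 + 0.024 = 0.135.
P(Yield=low) = 0.052 + 0.067 + 0.017 = 0.136.
P(Yield=med) = 0.012 + 0.119 + 0.124 = 0.255.
P(Yield ∈ {vlow, low, med}) = 0.135 + 0.136 + 0.255 = 0.526; P(Soil=silt, Yield ∈ {vlow, low, med}) = 0.024 + 0.017 + 0.124 = 0.165.
P(Soil=silt | Yield ∈ {vlow, low, med}) = 0.165/0.526 = 0.31369.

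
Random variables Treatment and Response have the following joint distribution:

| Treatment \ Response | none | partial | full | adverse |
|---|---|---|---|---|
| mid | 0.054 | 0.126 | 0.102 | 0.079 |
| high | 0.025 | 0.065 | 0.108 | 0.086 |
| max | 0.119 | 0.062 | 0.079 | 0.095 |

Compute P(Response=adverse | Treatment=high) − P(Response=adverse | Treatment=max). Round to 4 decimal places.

0.0352

P(Treatment=high) = 0.025 + 0.065 + 0.108 + 0.086 = 0.284; P(Response=adverse | Treatment=high) = 0.086/0.284 = 0.30282.
P(Treatment=max) = 0.119 + 0.062 + 0.079 + 0.095 = 0.355; P(Response=adverse | Treatment=max) = 0.095/0.355 = 0.26761.
Difference = 0.0352.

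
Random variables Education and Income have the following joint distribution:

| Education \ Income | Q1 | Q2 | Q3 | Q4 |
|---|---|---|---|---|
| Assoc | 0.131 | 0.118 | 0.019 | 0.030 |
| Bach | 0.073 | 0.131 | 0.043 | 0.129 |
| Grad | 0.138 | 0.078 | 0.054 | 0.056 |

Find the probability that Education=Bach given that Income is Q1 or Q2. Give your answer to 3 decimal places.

P(Income=Q1) = 0.131 + 0.073 + 0.138 = 0.342.
P(Income=Q2) = 0.118 + 0.131 + 0.078 = 0.327.
P(Income ∈ {Q1, Q2}) = 0.342 + 0.327 = 0.669; P(Education=Bach, Income ∈ {Q1, Q2}) = 0.073 + 0.131 = 0.204.
P(Education=Bach | Income ∈ {Q1, Q2}) = 0.204/0.669 = 0.305.

0.305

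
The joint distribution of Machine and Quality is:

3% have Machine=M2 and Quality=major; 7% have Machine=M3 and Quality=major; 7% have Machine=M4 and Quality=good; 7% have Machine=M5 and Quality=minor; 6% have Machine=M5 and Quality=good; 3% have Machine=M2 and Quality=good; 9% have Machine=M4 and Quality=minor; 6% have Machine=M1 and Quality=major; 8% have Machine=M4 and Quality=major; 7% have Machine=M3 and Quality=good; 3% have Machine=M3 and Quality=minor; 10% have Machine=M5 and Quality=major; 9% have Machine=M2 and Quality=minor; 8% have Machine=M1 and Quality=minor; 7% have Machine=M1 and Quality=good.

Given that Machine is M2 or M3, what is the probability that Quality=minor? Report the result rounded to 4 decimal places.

P(Machine=M2) = 0.03 + 0.09 + 0.03 = 0.15.
P(Machine=M3) = 0.07 + 0.03 + 0.07 = 0.17.
P(Machine ∈ {M2, M3}) = 0.15 + 0.17 = 0.32; P(Quality=minor, Machine ∈ {M2, M3}) = 0.09 + 0.03 = 0.12.
P(Quality=minor | Machine ∈ {M2, M3}) = 0.12/0.32 = 0.3750.

0.3750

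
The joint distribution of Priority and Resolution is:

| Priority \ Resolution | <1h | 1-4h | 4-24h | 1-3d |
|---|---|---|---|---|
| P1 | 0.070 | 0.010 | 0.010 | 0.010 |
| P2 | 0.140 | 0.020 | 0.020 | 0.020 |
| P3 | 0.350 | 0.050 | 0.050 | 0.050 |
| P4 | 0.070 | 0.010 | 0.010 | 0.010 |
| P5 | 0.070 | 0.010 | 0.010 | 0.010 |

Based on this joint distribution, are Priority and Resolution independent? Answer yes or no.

yes

Every cell satisfies P(Priority,Resolution) = P(Priority)·P(Resolution). For instance P(Priority=P4) = 0.100, P(Resolution=1-4h) = 0.100, and 0.100×0.100 = 0.010 matches the joint entry. So Priority and Resolution are independent.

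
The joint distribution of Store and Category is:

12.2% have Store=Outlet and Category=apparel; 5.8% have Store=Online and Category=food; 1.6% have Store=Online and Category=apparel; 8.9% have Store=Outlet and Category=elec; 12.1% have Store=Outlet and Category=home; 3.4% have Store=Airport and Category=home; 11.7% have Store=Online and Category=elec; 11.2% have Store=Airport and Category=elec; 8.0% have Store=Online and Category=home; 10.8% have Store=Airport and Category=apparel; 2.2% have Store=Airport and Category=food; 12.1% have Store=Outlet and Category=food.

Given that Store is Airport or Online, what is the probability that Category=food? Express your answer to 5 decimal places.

0.14625

P(Store=Airport) = 0.022 + 0.108 + 0.112 + 0.034 = 0.276.
P(Store=Online) = 0.058 + 0.016 + 0.117 + 0.080 = 0.271.
P(Store ∈ {Airport, Online}) = 0.276 + 0.271 = 0.547; P(Category=food, Store ∈ {Airport, Online}) = 0.022 + 0.058 = 0.080.
P(Category=food | Store ∈ {Airport, Online}) = 0.080/0.547 = 0.14625.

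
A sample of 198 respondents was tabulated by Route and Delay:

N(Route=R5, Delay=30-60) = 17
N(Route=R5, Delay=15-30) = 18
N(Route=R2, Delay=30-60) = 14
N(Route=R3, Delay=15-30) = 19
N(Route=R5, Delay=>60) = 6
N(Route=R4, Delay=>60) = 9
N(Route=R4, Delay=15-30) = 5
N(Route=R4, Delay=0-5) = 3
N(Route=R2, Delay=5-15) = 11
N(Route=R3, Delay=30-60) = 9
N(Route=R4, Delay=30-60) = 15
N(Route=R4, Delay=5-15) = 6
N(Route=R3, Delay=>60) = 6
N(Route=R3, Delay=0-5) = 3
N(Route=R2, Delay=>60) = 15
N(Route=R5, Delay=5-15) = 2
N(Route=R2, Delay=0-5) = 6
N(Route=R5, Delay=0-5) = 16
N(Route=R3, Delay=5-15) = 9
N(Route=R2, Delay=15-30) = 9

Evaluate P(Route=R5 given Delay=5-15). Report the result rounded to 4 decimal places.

0.0714

Total with Delay=5-15: 11 + 9 + 6 + 2 = 28.
P(Route=R5 | Delay=5-15) = 2/28 = 0.0714.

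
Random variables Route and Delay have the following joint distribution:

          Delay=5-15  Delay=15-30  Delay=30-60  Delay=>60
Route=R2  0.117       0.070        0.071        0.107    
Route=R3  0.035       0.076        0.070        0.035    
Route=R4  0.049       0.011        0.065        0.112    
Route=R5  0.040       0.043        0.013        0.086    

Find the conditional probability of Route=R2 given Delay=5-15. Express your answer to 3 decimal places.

P(Delay=5-15) = 0.117 + 0.035 + 0.049 + 0.040 = 0.241.
P(Route=R2 | Delay=5-15) = 0.117/0.241 = 0.485.

0.485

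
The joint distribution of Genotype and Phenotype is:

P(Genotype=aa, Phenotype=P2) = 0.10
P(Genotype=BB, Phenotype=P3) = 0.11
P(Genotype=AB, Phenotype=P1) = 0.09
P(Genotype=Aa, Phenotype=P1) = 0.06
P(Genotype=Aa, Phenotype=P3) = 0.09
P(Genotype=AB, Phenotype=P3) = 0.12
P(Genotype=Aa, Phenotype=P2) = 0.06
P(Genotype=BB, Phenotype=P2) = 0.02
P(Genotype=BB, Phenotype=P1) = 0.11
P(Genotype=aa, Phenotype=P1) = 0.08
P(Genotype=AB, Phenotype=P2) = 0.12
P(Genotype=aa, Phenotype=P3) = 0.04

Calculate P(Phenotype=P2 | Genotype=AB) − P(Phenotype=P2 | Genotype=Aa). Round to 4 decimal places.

0.0779

P(Genotype=AB) = 0.09 + 0.12 + 0.12 = 0.33; P(Phenotype=P2 | Genotype=AB) = 0.12/0.33 = 0.36364.
P(Genotype=Aa) = 0.06 + 0.06 + 0.09 = 0.21; P(Phenotype=P2 | Genotype=Aa) = 0.06/0.21 = 0.28571.
Difference = 0.0779.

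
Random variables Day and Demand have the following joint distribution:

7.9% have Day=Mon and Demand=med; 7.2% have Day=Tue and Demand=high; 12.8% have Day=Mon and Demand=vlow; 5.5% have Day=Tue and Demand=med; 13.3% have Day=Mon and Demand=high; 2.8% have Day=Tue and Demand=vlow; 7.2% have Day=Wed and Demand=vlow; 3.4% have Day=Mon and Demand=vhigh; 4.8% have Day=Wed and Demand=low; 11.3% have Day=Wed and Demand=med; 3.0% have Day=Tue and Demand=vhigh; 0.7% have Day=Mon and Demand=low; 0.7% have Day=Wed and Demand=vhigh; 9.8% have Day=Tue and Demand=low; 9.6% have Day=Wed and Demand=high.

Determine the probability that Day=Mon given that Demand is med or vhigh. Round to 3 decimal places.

0.355

P(Demand=med) = 0.079 + 0.055 + 0.113 = 0.247.
P(Demand=vhigh) = 0.034 + 0.030 + 0.007 = 0.071.
P(Demand ∈ {med, vhigh}) = 0.247 + 0.071 = 0.318; P(Day=Mon, Demand ∈ {med, vhigh}) = 0.079 + 0.034 = 0.113.
P(Day=Mon | Demand ∈ {med, vhigh}) = 0.113/0.318 = 0.355.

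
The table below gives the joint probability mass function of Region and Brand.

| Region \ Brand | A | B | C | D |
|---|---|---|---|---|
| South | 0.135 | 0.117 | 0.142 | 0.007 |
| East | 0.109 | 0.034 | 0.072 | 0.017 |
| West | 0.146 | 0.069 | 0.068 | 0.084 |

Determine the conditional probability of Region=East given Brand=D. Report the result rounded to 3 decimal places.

0.157

P(Brand=D) = 0.007 + 0.017 + 0.084 = 0.108.
P(Region=East | Brand=D) = 0.017/0.108 = 0.157.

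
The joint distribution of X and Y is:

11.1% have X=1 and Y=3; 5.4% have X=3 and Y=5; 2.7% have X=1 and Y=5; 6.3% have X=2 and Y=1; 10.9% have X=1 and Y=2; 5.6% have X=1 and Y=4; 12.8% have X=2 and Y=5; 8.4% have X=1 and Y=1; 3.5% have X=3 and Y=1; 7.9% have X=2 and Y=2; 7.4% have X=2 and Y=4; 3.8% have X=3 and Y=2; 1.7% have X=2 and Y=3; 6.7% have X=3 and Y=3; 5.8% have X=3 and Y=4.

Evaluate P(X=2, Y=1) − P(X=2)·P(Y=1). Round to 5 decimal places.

P(X=2) = 0.063 + 0.079 + 0.017 + 0.074 + 0.128 = 0.361.
P(Y=1) = 0.084 + 0.063 + 0.035 = 0.182.
P(X=2, Y=1) − P(X=2)P(Y=1) = 0.063 − 0.361×0.182 = -0.00270.

-0.00270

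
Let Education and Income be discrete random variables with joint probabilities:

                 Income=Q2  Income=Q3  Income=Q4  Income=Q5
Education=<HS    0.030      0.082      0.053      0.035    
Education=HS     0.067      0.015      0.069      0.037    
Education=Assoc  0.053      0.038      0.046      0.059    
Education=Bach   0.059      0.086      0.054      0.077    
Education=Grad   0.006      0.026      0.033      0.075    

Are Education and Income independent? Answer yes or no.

P(Education=Grad) = 0.140 and P(Income=Q5) = 0.283, so their product is 0.03962, but P(Education=Grad, Income=Q5) = 0.075. Since these differ, Education and Income are not independent.

no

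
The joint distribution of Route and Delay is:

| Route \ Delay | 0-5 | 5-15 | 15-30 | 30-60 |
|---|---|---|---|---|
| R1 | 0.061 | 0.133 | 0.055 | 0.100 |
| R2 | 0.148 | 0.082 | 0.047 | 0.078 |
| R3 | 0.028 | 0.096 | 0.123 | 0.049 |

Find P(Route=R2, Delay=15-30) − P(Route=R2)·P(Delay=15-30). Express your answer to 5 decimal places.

-0.03288

P(Route=R2) = 0.148 + 0.082 + 0.047 + 0.078 = 0.355.
P(Delay=15-30) = 0.055 + 0.047 + 0.123 = 0.225.
P(Route=R2, Delay=15-30) − P(Route=R2)P(Delay=15-30) = 0.047 − 0.355×0.225 = -0.03288.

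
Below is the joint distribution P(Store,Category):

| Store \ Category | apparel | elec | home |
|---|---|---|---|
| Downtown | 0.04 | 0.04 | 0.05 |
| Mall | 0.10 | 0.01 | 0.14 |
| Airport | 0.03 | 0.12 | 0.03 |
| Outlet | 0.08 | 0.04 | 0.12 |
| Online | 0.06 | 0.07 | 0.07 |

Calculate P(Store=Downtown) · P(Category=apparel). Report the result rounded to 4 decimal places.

P(Store=Downtown) = 0.04 + 0.04 + 0.05 = 0.13.
P(Category=apparel) = 0.04 + 0.10 + 0.03 + 0.08 + 0.06 = 0.31.
Product: 0.13 × 0.31 = 0.0403.

0.0403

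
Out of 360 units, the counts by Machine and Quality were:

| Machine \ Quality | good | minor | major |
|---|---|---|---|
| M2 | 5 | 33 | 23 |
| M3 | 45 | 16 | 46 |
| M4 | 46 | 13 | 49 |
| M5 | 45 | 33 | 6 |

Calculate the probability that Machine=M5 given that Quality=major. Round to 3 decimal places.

0.048

Total with Quality=major: 23 + 46 + 49 + 6 = 124.
P(Machine=M5 | Quality=major) = 6/124 = 0.048.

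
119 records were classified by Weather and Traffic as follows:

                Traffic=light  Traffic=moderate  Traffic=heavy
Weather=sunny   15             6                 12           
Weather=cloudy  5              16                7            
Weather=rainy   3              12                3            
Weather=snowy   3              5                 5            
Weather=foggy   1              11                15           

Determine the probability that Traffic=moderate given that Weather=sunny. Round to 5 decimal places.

Total with Weather=sunny: 15 + 6 + 12 = 33.
P(Traffic=moderate | Weather=sunny) = 6/33 = 0.18182.

0.18182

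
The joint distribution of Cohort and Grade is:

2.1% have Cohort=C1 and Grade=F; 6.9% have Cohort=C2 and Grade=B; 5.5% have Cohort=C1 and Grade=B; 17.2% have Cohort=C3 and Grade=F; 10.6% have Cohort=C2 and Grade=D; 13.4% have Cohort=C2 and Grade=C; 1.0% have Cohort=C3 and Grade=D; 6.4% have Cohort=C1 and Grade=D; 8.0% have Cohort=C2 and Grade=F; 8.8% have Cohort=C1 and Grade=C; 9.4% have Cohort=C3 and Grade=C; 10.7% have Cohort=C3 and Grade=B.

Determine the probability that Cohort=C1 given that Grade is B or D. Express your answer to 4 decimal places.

P(Grade=B) = 0.055 + 0.069 + 0.107 = 0.231.
P(Grade=D) = 0.064 + 0.106 + 0.010 = 0.180.
P(Grade ∈ {B, D}) = 0.231 + 0.180 = 0.411; P(Cohort=C1, Grade ∈ {B, D}) = 0.055 + 0.064 = 0.119.
P(Cohort=C1 | Grade ∈ {B, D}) = 0.119/0.411 = 0.2895.

0.2895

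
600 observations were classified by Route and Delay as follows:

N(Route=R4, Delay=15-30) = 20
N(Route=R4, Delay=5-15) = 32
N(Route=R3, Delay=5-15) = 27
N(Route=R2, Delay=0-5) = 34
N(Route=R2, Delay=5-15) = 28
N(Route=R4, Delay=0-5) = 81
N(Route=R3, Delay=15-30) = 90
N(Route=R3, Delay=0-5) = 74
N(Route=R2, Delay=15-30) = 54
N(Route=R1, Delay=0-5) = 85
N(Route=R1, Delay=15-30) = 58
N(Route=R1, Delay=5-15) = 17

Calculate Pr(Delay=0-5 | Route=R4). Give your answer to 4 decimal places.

0.6090

Total with Route=R4: 81 + 32 + 20 = 133.
P(Delay=0-5 | Route=R4) = 81/133 = 0.6090.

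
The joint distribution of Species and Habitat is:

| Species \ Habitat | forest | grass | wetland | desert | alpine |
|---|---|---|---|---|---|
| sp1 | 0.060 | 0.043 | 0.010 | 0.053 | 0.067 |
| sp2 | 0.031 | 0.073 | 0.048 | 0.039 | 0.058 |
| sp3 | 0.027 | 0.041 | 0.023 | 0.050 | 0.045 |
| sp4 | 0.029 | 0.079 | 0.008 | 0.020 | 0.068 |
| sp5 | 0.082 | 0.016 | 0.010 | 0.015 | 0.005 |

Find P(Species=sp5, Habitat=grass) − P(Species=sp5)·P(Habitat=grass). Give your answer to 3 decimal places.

P(Species=sp5) = 0.082 + 0.016 + 0.010 + 0.015 + 0.005 = 0.128.
P(Habitat=grass) = 0.043 + 0.073 + 0.041 + 0.079 + 0.016 = 0.252.
P(Species=sp5, Habitat=grass) − P(Species=sp5)P(Habitat=grass) = 0.016 − 0.128×0.252 = -0.016.

-0.016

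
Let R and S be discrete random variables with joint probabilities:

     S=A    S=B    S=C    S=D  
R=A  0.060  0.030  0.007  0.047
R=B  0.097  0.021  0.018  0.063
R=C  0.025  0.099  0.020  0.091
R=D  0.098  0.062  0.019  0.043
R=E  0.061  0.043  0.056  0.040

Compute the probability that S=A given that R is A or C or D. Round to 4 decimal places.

0.3045

P(R=A) = 0.060 + 0.030 + 0.007 + 0.047 = 0.144.
P(R=C) = 0.025 + 0.099 + 0.020 + 0.091 = 0.235.
P(R=D) = 0.098 + 0.062 + 0.019 + 0.043 = 0.222.
P(R ∈ {A, C, D}) = 0.144 + 0.235 + 0.222 = 0.601; P(S=A, R ∈ {A, C, D}) = 0.060 + 0.025 + 0.098 = 0.183.
P(S=A | R ∈ {A, C, D}) = 0.183/0.601 = 0.3045.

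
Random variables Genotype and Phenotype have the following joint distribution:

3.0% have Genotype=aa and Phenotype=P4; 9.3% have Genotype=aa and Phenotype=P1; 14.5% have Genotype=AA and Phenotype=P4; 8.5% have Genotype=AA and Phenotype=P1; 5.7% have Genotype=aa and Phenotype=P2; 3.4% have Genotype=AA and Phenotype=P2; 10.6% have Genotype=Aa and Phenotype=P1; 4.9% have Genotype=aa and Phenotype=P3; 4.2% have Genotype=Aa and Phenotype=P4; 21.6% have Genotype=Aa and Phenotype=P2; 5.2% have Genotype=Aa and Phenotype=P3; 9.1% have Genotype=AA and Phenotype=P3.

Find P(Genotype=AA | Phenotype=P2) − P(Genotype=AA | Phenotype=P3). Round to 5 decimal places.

P(Phenotype=P2) = 0.034 + 0.216 + 0.057 = 0.307; P(Genotype=AA | Phenotype=P2) = 0.034/0.307 = 0.110749.
P(Phenotype=P3) = 0.091 + 0.052 + 0.049 = 0.192; P(Genotype=AA | Phenotype=P3) = 0.091/0.192 = 0.473958.
Difference = -0.36321.

-0.36321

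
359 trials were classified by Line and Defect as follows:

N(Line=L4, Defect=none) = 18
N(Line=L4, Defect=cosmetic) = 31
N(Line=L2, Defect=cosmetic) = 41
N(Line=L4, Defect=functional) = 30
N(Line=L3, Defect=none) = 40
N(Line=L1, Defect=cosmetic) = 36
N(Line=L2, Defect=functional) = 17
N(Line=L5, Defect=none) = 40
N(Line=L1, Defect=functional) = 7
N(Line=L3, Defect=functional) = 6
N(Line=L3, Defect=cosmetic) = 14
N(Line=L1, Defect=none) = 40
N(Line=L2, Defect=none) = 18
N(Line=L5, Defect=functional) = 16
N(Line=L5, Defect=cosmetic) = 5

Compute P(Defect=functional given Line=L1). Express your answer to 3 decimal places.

0.084

Total with Line=L1: 40 + 36 + 7 = 83.
P(Defect=functional | Line=L1) = 7/83 = 0.084.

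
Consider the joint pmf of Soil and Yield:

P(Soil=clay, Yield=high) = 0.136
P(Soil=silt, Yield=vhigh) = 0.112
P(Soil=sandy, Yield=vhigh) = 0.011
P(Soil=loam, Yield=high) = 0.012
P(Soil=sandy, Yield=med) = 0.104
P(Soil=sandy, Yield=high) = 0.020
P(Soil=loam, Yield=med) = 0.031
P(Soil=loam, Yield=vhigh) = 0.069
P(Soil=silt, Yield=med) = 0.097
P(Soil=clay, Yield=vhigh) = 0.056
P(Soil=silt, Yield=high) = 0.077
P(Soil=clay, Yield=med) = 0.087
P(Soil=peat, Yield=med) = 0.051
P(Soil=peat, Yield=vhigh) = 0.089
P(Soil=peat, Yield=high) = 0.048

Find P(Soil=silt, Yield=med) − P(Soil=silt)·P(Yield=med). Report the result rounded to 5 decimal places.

P(Soil=silt) = 0.097 + 0.077 + 0.112 = 0.286.
P(Yield=med) = 0.104 + 0.031 + 0.087 + 0.097 + 0.051 = 0.370.
P(Soil=silt, Yield=med) − P(Soil=silt)P(Yield=med) = 0.097 − 0.286×0.370 = -0.00882.

-0.00882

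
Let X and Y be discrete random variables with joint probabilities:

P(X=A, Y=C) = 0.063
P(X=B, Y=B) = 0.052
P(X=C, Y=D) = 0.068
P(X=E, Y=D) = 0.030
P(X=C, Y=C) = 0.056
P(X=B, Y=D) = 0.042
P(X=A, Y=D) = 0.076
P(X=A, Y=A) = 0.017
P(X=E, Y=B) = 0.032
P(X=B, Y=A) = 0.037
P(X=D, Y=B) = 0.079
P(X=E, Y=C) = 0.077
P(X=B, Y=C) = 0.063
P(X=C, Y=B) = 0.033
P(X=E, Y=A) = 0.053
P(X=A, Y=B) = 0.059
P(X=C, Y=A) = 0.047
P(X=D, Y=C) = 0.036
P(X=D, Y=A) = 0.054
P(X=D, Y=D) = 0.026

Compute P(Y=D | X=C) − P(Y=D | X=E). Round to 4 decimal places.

0.1771

P(X=C) = 0.047 + 0.033 + 0.056 + 0.068 = 0.204; P(Y=D | X=C) = 0.068/0.204 = 0.33333.
P(X=E) = 0.053 + 0.032 + 0.077 + 0.030 = 0.192; P(Y=D | X=E) = 0.030/0.192 = 0.15625.
Difference = 0.1771.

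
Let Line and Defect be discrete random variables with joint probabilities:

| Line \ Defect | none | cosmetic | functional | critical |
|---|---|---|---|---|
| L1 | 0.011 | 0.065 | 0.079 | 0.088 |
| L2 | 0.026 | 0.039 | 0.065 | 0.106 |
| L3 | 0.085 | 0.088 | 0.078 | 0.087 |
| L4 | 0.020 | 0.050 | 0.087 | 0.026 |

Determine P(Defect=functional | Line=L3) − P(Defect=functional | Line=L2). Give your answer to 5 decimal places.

P(Line=L3) = 0.085 + 0.088 + 0.078 + 0.087 = 0.338; P(Defect=functional | Line=L3) = 0.078/0.338 = 0.230769.
P(Line=L2) = 0.026 + 0.039 + 0.065 + 0.106 = 0.236; P(Defect=functional | Line=L2) = 0.065/0.236 = 0.275424.
Difference = -0.04465.

-0.04465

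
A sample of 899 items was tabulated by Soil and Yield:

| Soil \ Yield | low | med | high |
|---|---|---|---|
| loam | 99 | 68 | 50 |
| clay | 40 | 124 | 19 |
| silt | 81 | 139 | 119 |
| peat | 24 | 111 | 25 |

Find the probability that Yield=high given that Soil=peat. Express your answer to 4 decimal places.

Total with Soil=peat: 24 + 111 + 25 = 160.
P(Yield=high | Soil=peat) = 25/160 = 0.1563.

0.1563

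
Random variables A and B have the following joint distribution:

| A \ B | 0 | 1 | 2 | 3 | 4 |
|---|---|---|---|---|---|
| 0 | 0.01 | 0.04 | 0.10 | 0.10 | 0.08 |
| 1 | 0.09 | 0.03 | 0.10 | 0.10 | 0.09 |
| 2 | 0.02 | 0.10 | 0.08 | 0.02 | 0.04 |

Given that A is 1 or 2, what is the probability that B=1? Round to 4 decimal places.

0.1940

P(A=1) = 0.09 + 0.03 + 0.10 + 0.10 + 0.09 = 0.41.
P(A=2) = 0.02 + 0.10 + 0.08 + 0.02 + 0.04 = 0.26.
P(A ∈ {1, 2}) = 0.41 + 0.26 = 0.67; P(B=1, A ∈ {1, 2}) = 0.03 + 0.10 = 0.13.
P(B=1 | A ∈ {1, 2}) = 0.13/0.67 = 0.1940.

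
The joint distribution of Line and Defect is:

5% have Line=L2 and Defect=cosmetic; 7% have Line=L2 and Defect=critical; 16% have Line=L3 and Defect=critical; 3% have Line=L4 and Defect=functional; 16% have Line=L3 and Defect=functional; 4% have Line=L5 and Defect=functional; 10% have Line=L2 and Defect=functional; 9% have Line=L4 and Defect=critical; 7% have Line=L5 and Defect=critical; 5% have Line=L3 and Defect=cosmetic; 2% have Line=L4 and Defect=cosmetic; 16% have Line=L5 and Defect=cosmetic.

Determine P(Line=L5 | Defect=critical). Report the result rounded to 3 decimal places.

0.179

P(Defect=critical) = 0.07 + 0.16 + 0.09 + 0.07 = 0.39.
P(Line=L5 | Defect=critical) = 0.07/0.39 = 0.179.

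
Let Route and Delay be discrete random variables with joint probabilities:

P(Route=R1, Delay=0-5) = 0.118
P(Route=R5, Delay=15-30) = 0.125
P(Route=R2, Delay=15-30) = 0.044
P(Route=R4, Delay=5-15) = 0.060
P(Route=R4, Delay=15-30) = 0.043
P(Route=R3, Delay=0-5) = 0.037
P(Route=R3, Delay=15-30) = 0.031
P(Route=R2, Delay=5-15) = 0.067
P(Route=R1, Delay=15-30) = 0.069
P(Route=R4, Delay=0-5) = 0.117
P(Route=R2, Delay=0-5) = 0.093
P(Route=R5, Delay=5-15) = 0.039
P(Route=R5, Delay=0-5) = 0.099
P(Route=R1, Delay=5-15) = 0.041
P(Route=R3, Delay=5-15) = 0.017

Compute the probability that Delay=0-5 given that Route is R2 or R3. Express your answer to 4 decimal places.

0.4498

P(Route=R2) = 0.093 + 0.067 + 0.044 = 0.204.
P(Route=R3) = 0.037 + 0.017 + 0.031 = 0.085.
P(Route ∈ {R2, R3}) = 0.204 + 0.085 = 0.289; P(Delay=0-5, Route ∈ {R2, R3}) = 0.093 + 0.037 = 0.130.
P(Delay=0-5 | Route ∈ {R2, R3}) = 0.130/0.289 = 0.4498.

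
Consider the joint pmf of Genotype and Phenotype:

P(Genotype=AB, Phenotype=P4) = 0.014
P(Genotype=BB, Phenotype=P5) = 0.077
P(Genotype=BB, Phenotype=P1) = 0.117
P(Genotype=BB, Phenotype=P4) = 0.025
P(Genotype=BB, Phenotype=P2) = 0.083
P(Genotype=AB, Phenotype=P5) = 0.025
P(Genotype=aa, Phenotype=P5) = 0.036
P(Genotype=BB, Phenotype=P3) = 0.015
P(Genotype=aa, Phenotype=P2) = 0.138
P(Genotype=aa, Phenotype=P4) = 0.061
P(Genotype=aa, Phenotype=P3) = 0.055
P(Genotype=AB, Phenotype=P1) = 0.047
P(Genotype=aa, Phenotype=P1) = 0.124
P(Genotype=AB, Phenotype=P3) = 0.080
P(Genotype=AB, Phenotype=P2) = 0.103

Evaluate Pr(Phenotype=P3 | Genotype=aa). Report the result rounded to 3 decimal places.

P(Genotype=aa) = 0.124 + 0.138 + 0.055 + 0.061 + 0.036 = 0.414.
P(Phenotype=P3 | Genotype=aa) = 0.055/0.414 = 0.133.

0.133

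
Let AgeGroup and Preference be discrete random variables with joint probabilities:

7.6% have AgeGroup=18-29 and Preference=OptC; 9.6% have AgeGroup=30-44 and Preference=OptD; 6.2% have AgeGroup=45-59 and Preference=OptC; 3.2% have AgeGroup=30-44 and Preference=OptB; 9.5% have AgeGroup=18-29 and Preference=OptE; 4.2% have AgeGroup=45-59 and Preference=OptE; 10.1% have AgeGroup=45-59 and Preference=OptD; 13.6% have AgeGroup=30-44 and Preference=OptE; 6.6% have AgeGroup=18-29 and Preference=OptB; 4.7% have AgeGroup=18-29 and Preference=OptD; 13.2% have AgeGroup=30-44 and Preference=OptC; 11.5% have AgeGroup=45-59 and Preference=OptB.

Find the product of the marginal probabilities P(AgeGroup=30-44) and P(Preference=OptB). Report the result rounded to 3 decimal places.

P(AgeGroup=30-44) = 0.032 + 0.132 + 0.096 + 0.136 = 0.396.
P(Preference=OptB) = 0.066 + 0.032 + 0.115 = 0.213.
Product: 0.396 × 0.213 = 0.084.

0.084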